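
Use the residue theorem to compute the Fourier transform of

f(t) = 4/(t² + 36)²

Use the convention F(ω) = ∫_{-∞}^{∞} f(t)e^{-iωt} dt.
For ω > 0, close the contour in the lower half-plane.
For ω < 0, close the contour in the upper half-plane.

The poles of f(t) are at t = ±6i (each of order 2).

Let g(z) = f(z)e^{-iωz}; for large |z| the factor e^{-iωz} decays in the lower half-plane when ω > 0 and in the upper half-plane when ω < 0.

Case ω > 0 (lower half-plane, clockwise contour ⇒ F(ω) = -2πi·ΣRes):
  Res_{z = - 6 i} g(z) = \frac{i \left(6 \omega + 1\right) e^{- 6 \omega}}{216} (pole of order 2)
  F(ω) = -2πi·ΣRes = \frac{\pi \left(6 \omega + 1\right) e^{- 6 \omega}}{108}

Case ω < 0 (upper half-plane, counterclockwise contour ⇒ F(ω) = +2πi·ΣRes):
  Res_{z = 6 i} g(z) = \frac{i \left(6 \omega - 1\right) e^{6 \omega}}{216} (pole of order 2)
  F(ω) = 2πi·ΣRes = \frac{\pi \left(1 - 6 \omega\right) e^{6 \omega}}{108}

Both cases combine into a single formula in |ω|:

F(ω) = \frac{\pi \left(6 \left|{\omega}\right| + 1\right) e^{- 6 \left|{\omega}\right|}}{108}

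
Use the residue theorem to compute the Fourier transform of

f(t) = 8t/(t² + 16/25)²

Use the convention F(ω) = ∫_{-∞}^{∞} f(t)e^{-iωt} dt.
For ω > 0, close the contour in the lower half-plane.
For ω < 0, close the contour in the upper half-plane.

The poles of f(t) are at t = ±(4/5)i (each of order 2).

Let g(z) = f(z)e^{-iωz}; for large |z| the factor e^{-iωz} decays in the lower half-plane when ω > 0 and in the upper half-plane when ω < 0.

Case ω > 0 (lower half-plane, clockwise contour ⇒ F(ω) = -2πi·ΣRes):
  Res_{z = - \frac{4 i}{5}} g(z) = \frac{5 \omega e^{- \frac{4 \omega}{5}}}{2} (pole of order 2)
  F(ω) = -2πi·ΣRes = - 5 i \pi \omega e^{- \frac{4 \omega}{5}}

Case ω < 0 (upper half-plane, counterclockwise contour ⇒ F(ω) = +2πi·ΣRes):
  Res_{z = \frac{4 i}{5}} g(z) = - \frac{5 \omega e^{\frac{4 \omega}{5}}}{2} (pole of order 2)
  F(ω) = 2πi·ΣRes = - 5 i \pi \omega e^{\frac{4 \omega}{5}}

Both cases combine into a single formula in |ω|:

F(ω) = - 5 i \pi \omega e^{- \frac{4 \left|{\omega}\right|}{5}}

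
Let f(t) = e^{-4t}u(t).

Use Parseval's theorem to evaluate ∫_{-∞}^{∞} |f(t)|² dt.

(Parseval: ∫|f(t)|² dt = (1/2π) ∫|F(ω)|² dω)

∫|f(t)|² dt = \frac{1}{8}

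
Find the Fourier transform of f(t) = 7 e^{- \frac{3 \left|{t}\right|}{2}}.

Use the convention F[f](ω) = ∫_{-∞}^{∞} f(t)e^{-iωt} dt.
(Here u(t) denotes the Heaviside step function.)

F(ω) = \frac{84}{4 \omega^{2} + 9}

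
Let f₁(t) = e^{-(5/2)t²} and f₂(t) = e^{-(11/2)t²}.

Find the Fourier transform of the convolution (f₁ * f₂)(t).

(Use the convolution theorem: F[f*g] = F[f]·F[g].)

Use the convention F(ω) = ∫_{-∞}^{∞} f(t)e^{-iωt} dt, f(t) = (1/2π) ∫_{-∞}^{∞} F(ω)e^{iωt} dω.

F[f₁*f₂](ω) = \frac{2 \sqrt{55} \pi e^{- \frac{8 \omega^{2}}{55}}}{55}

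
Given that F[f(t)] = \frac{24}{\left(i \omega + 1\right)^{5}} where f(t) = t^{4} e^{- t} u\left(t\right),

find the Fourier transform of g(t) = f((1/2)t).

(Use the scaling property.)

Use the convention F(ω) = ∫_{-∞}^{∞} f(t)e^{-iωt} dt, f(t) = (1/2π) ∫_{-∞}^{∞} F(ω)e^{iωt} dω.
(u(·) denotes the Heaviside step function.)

F[g](ω) = \frac{48}{\left(2 i \omega + 1\right)^{5}}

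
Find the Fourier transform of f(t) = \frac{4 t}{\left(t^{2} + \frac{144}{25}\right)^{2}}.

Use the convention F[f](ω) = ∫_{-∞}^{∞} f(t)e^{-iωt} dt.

F(ω) = - \frac{5 i \pi \omega e^{- \frac{12 \left|{\omega}\right|}{5}}}{6}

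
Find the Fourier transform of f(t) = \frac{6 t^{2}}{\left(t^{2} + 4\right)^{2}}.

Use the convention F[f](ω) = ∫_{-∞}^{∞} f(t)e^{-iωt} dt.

F(ω) = \frac{3 \pi \left(1 - 2 \left|{\omega}\right|\right) e^{- 2 \left|{\omega}\right|}}{2}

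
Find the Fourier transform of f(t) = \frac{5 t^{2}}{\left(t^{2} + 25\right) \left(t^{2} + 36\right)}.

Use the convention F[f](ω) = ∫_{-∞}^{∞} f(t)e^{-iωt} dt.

F(ω) = \frac{5 \pi \left(6 - 5 e^{\left|{\omega}\right|}\right) e^{- 6 \left|{\omega}\right|}}{11}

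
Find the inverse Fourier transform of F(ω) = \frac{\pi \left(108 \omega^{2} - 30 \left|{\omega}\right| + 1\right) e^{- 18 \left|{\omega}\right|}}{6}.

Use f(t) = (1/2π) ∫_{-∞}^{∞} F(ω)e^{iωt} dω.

f(t) = \frac{8 t^{4}}{\left(t^{2} + 324\right)^{3}}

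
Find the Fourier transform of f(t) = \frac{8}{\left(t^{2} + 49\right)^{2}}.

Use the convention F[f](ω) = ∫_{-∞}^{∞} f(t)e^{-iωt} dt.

F(ω) = \frac{4 \pi \left(7 \left|{\omega}\right| + 1\right) e^{- 7 \left|{\omega}\right|}}{343}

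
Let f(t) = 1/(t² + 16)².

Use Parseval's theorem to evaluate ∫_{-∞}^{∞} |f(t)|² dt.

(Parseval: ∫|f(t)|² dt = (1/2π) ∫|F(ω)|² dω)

∫|f(t)|² dt = \frac{5 \pi}{262144}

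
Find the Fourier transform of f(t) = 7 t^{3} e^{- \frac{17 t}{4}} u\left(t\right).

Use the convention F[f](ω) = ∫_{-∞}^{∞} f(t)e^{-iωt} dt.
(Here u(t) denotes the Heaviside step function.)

F(ω) = \frac{10752}{\left(4 i \omega + 17\right)^{4}}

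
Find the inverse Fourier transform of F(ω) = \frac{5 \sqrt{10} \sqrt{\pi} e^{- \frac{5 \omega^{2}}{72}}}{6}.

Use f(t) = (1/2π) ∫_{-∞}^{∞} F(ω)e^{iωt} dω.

f(t) = 5 e^{- \frac{18 t^{2}}{5}}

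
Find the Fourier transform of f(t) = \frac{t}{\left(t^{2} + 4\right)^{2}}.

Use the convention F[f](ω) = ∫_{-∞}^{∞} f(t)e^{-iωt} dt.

F(ω) = - \frac{i \pi \omega e^{- 2 \left|{\omega}\right|}}{4}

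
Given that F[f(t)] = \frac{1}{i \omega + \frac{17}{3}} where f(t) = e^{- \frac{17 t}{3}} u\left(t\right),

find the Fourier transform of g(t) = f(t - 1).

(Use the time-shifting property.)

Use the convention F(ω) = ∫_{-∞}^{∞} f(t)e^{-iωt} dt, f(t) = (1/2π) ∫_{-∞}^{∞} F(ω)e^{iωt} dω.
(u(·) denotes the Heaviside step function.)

F[g](ω) = \frac{3 e^{- i \omega}}{3 i \omega + 17}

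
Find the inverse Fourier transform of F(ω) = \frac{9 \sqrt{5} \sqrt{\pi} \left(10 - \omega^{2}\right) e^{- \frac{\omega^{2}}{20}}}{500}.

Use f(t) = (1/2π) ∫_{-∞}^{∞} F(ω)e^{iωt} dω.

f(t) = 9 t^{2} e^{- 5 t^{2}}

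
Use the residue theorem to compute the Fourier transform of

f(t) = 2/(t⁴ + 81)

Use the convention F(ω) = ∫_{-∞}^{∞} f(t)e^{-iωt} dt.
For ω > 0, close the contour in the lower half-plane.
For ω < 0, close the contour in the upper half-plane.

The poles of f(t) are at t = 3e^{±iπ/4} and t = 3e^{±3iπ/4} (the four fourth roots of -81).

Let g(z) = f(z)e^{-iωz}; for large |z| the factor e^{-iωz} decays in the lower half-plane when ω > 0 and in the upper half-plane when ω < 0.

Case ω > 0 (lower half-plane, clockwise contour ⇒ F(ω) = -2πi·ΣRes):
  Res_{z = - \frac{3 \sqrt{2}}{2} - \frac{3 \sqrt{2} i}{2}} g(z) = \frac{\sqrt{2} i \left(1 - i\right) e^{\frac{3 \sqrt{2} \omega \left(-1 + i\right)}{2}}}{108}
  Res_{z = \frac{3 \sqrt{2}}{2} - \frac{3 \sqrt{2} i}{2}} g(z) = \frac{\sqrt{2} i \left(1 + i\right) e^{- \frac{3 \sqrt{2} \omega \left(1 + i\right)}{2}}}{108}
  F(ω) = -2πi·ΣRes = \frac{\sqrt{2} \pi \left(1 - i\right) \left(e^{3 \sqrt{2} i \omega} + i\right) e^{- \frac{3 \sqrt{2} \omega \left(1 + i\right)}{2}}}{54} = \frac{2 \pi e^{- \frac{3 \sqrt{2} \omega}{2}} \sin{\left(\frac{3 \sqrt{2} \omega}{2} + \frac{\pi}{4} \right)}}{27}

Case ω < 0 (upper half-plane, counterclockwise contour ⇒ F(ω) = +2πi·ΣRes):
  Res_{z = \frac{3 \sqrt{2}}{2} + \frac{3 \sqrt{2} i}{2}} g(z) = \frac{\sqrt{2} i \left(-1 + i\right) e^{\frac{3 \sqrt{2} \omega \left(1 - i\right)}{2}}}{108}
  Res_{z = - \frac{3 \sqrt{2}}{2} + \frac{3 \sqrt{2} i}{2}} g(z) = \frac{\sqrt{2} \left(1 - i\right) e^{\frac{3 \sqrt{2} \omega \left(1 + i\right)}{2}}}{108}
  F(ω) = 2πi·ΣRes = - \frac{\sqrt{2} i \pi \left(i \left(1 - i\right) e^{\frac{3 \sqrt{2} \omega \left(1 - i\right)}{2}} - \left(1 - i\right) e^{\frac{3 \sqrt{2} \omega \left(1 + i\right)}{2}}\right)}{54} = \frac{2 \pi e^{\frac{3 \sqrt{2} \omega}{2}} \cos{\left(\frac{3 \sqrt{2} \omega}{2} + \frac{\pi}{4} \right)}}{27}

Both cases combine into a single formula in |ω|:

F(ω) = \frac{2 \pi e^{- \frac{3 \sqrt{2} \left|{\omega}\right|}{2}} \sin{\left(\frac{3 \sqrt{2} \left|{\omega}\right|}{2} + \frac{\pi}{4} \right)}}{27}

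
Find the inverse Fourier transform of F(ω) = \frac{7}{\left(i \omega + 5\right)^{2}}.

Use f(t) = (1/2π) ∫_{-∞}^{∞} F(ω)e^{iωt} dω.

f(t) = 7 t e^{- 5 t} u\left(t\right)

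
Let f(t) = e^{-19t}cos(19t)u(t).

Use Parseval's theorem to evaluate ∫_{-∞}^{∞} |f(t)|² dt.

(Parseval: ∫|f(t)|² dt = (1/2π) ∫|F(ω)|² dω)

∫|f(t)|² dt = \frac{3}{152}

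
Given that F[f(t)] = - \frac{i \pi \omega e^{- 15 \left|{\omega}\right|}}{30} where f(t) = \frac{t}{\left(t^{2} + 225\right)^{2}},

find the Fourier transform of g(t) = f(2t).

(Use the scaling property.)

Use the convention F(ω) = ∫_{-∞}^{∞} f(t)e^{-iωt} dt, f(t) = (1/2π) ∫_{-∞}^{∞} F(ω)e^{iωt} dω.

F[g](ω) = - \frac{i \pi \omega e^{- \frac{15 \left|{\omega}\right|}{2}}}{120}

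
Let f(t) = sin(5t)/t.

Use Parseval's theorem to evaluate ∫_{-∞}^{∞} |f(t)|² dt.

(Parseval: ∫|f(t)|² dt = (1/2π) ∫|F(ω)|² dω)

∫|f(t)|² dt = 5 \pi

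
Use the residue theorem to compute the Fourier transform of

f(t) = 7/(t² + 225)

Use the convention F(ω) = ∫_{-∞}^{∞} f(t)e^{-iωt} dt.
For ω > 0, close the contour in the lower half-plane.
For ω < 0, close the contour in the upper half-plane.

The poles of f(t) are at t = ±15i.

Let g(z) = f(z)e^{-iωz}; for large |z| the factor e^{-iωz} decays in the lower half-plane when ω > 0 and in the upper half-plane when ω < 0.

Case ω > 0 (lower half-plane, clockwise contour ⇒ F(ω) = -2πi·ΣRes):
  Res_{z = - 15 i} g(z) = \frac{7 i e^{- 15 \omega}}{30}
  F(ω) = -2πi·ΣRes = \frac{7 \pi e^{- 15 \omega}}{15}

Case ω < 0 (upper half-plane, counterclockwise contour ⇒ F(ω) = +2πi·ΣRes):
  Res_{z = 15 i} g(z) = - \frac{7 i e^{15 \omega}}{30}
  F(ω) = 2πi·ΣRes = \frac{7 \pi e^{15 \omega}}{15}

Both cases combine into a single formula in |ω|:

F(ω) = \frac{7 \pi e^{- 15 \left|{\omega}\right|}}{15}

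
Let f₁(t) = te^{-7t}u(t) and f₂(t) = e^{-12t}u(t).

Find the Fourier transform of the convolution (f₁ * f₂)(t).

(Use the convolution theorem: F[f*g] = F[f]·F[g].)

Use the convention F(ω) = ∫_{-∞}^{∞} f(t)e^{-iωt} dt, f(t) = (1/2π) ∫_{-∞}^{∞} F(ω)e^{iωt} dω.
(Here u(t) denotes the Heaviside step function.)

F[f₁*f₂](ω) = \frac{1}{\left(i \omega + 7\right)^{2} \left(i \omega + 12\right)}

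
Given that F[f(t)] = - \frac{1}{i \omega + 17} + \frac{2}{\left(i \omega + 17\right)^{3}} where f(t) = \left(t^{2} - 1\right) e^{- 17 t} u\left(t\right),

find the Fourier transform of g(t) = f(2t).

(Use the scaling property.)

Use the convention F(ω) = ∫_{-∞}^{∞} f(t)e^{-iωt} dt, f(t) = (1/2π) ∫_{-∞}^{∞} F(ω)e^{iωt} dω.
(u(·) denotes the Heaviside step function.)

F[g](ω) = \frac{8 i \omega - \left(i \omega + 34\right)^{3} + 272}{\left(i \omega + 34\right)^{4}}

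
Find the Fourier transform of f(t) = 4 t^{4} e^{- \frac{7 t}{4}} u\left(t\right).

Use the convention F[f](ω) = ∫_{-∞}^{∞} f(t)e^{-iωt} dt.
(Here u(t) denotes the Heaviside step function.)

F(ω) = \frac{98304}{\left(4 i \omega + 7\right)^{5}}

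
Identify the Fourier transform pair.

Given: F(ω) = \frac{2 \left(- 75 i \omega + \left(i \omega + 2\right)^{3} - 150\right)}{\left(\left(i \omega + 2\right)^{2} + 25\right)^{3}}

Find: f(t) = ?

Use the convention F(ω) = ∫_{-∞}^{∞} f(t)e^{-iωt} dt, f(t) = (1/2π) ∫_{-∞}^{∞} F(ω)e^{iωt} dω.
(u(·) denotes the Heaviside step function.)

f(t) = t^{2} e^{- 2 t} \cos{\left(5 t \right)} u\left(t\right)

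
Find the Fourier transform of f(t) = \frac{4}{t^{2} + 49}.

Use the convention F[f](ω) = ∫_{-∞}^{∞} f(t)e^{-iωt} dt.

F(ω) = \frac{4 \pi e^{- 7 \left|{\omega}\right|}}{7}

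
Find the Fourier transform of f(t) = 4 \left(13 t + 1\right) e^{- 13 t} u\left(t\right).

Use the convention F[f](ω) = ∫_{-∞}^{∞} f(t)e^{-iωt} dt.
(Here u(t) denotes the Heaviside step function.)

F(ω) = \frac{4 \left(- i \omega - 26\right)}{\omega^{2} - 26 i \omega - 169}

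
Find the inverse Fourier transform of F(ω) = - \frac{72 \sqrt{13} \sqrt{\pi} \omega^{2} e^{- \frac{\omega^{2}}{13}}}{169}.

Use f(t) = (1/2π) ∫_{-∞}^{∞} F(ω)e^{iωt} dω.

f(t) = 9 \left(13 t^{2} - 2\right) e^{- \frac{13 t^{2}}{4}}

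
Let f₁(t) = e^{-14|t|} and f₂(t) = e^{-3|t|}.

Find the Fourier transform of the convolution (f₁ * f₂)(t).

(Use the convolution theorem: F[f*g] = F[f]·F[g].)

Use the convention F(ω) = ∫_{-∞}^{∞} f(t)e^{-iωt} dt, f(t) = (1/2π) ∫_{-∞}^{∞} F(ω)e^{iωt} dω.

F[f₁*f₂](ω) = \frac{168}{\left(\omega^{2} + 9\right) \left(\omega^{2} + 196\right)}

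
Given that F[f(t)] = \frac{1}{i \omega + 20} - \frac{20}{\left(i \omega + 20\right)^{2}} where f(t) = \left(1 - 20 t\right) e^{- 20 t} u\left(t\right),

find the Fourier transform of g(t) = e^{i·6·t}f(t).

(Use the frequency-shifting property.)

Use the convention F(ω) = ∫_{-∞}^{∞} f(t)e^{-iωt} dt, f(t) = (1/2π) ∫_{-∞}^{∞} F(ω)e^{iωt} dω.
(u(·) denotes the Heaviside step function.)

F[g](ω) = \frac{i \left(6 - \omega\right)}{\omega^{2} - 4 \omega \left(3 + 10 i\right) - 364 + 240 i}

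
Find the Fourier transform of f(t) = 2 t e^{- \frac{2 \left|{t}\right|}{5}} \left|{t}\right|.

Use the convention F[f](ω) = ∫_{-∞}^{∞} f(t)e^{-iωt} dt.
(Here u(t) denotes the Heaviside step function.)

F(ω) = \frac{5000 i \omega \left(25 \omega^{2} - 12\right)}{\left(25 \omega^{2} + 4\right)^{3}}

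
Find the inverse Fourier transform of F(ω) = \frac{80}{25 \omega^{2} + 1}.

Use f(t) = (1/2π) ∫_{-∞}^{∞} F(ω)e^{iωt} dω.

f(t) = 8 e^{- \frac{\left|{t}\right|}{5}}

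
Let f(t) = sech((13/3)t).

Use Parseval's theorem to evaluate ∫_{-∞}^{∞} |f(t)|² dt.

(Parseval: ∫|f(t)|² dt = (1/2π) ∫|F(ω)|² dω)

∫|f(t)|² dt = \frac{6}{13}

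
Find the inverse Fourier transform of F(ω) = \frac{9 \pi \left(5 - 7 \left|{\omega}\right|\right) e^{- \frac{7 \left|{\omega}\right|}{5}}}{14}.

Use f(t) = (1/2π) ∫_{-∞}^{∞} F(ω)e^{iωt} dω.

f(t) = \frac{9 t^{2}}{\left(t^{2} + \frac{49}{25}\right)^{2}}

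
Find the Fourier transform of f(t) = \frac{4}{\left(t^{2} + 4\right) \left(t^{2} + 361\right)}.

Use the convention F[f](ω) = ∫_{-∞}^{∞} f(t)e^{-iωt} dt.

F(ω) = \frac{2 \pi \left(19 e^{17 \left|{\omega}\right|} - 2\right) e^{- 19 \left|{\omega}\right|}}{6783}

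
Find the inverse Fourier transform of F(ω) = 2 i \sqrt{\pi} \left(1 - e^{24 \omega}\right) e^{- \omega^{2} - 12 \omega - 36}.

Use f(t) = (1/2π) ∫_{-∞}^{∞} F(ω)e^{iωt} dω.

f(t) = 2 e^{- \frac{t^{2}}{4}} \sin{\left(6 t \right)}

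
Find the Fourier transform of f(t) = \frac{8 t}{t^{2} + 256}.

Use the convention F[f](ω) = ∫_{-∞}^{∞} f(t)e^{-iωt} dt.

F(ω) = - 8 i \pi e^{- 16 \left|{\omega}\right|} \operatorname{sign}{\left(\omega \right)}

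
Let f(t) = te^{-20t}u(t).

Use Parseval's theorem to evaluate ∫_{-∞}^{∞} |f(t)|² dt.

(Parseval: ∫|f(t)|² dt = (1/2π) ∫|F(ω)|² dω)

∫|f(t)|² dt = \frac{1}{32000}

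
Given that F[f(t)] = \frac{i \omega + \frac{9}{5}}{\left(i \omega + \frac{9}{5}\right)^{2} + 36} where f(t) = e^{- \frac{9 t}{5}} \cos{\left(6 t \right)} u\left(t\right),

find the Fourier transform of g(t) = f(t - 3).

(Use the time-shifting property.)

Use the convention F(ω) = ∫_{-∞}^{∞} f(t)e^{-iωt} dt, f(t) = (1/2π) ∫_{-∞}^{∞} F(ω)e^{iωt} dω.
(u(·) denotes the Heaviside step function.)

F[g](ω) = \frac{5 \left(5 i \omega + 9\right) e^{- 3 i \omega}}{\left(5 i \omega + 9\right)^{2} + 900}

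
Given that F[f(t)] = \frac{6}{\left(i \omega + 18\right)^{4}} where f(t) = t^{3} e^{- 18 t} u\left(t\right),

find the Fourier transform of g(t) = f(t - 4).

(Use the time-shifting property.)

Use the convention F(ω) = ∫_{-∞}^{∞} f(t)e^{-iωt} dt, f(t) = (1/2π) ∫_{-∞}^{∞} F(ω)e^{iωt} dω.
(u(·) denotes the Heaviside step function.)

F[g](ω) = \frac{6 e^{- 4 i \omega}}{\left(i \omega + 18\right)^{4}}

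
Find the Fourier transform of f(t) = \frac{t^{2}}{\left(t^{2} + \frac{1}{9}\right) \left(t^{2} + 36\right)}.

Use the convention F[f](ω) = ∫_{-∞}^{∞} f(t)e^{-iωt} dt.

F(ω) = \frac{54 \pi e^{- 6 \left|{\omega}\right|}}{323} - \frac{3 \pi e^{- \frac{\left|{\omega}\right|}{3}}}{323}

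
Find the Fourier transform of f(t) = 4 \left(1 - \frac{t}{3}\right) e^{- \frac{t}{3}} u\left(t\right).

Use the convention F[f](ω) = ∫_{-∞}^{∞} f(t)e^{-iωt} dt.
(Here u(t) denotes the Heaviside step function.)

F(ω) = \frac{36 i \omega}{- 9 \omega^{2} + 6 i \omega + 1}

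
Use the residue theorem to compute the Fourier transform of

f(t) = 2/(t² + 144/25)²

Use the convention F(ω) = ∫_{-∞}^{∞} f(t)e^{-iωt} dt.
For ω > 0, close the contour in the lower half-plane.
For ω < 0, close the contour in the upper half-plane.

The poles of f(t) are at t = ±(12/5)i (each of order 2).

Let g(z) = f(z)e^{-iωz}; for large |z| the factor e^{-iωz} decays in the lower half-plane when ω > 0 and in the upper half-plane when ω < 0.

Case ω > 0 (lower half-plane, clockwise contour ⇒ F(ω) = -2πi·ΣRes):
  Res_{z = - \frac{12 i}{5}} g(z) = \frac{25 i \left(12 \omega + 5\right) e^{- \frac{12 \omega}{5}}}{3456} (pole of order 2)
  F(ω) = -2πi·ΣRes = \frac{25 \pi \left(12 \omega + 5\right) e^{- \frac{12 \omega}{5}}}{1728}

Case ω < 0 (upper half-plane, counterclockwise contour ⇒ F(ω) = +2πi·ΣRes):
  Res_{z = \frac{12 i}{5}} g(z) = \frac{25 i \left(12 \omega - 5\right) e^{\frac{12 \omega}{5}}}{3456} (pole of order 2)
  F(ω) = 2πi·ΣRes = \frac{25 \pi \left(5 - 12 \omega\right) e^{\frac{12 \omega}{5}}}{1728}

Both cases combine into a single formula in |ω|:

F(ω) = \frac{25 \pi \left(12 \left|{\omega}\right| + 5\right) e^{- \frac{12 \left|{\omega}\right|}{5}}}{1728}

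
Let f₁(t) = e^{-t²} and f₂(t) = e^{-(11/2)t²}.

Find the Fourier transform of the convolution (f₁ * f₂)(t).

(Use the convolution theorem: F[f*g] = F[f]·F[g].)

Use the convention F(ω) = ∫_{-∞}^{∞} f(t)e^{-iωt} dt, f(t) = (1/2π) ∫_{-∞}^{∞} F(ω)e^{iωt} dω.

F[f₁*f₂](ω) = \frac{\sqrt{22} \pi e^{- \frac{13 \omega^{2}}{44}}}{11}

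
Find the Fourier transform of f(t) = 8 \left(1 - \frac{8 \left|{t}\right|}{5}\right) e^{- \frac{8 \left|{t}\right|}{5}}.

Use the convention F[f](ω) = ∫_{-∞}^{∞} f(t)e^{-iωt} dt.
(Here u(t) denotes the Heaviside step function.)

F(ω) = \frac{32000 \omega^{2}}{\left(25 \omega^{2} + 64\right)^{2}}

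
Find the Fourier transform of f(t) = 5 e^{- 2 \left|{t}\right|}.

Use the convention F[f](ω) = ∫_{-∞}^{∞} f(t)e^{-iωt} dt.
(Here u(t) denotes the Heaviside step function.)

F(ω) = \frac{20}{\omega^{2} + 4}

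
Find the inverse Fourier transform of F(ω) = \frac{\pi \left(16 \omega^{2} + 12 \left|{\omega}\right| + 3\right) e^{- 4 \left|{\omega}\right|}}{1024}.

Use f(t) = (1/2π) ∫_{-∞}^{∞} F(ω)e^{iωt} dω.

f(t) = \frac{8}{\left(t^{2} + 16\right)^{3}}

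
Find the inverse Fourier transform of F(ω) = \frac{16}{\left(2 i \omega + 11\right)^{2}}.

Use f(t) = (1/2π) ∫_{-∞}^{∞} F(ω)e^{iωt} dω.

f(t) = 4 t e^{- \frac{11 t}{2}} u\left(t\right)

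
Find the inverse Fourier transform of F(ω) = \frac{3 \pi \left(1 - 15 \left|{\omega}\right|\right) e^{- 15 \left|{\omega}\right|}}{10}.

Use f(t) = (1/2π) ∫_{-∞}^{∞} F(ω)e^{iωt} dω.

f(t) = \frac{9 t^{2}}{\left(t^{2} + 225\right)^{2}}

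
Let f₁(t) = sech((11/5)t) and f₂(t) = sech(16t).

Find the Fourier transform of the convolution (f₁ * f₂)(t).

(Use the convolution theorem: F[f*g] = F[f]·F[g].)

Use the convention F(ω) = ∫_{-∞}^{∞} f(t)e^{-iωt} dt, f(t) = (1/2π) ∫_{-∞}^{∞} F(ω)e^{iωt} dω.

F[f₁*f₂](ω) = \frac{5 \pi^{2}}{176 \cosh{\left(\frac{\pi \omega}{32} \right)} \cosh{\left(\frac{5 \pi \omega}{22} \right)}}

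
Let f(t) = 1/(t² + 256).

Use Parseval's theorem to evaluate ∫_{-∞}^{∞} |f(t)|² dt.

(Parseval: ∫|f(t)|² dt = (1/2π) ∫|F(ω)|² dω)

∫|f(t)|² dt = \frac{\pi}{8192}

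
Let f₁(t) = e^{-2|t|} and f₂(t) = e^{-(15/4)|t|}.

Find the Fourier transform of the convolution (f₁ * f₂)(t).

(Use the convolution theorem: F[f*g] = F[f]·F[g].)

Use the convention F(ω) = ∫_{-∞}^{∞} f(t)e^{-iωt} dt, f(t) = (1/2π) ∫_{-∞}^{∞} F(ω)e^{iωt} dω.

F[f₁*f₂](ω) = \frac{480}{\left(\omega^{2} + 4\right) \left(16 \omega^{2} + 225\right)}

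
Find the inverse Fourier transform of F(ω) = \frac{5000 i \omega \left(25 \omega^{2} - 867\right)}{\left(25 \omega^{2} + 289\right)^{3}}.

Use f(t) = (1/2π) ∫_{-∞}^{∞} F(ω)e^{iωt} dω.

f(t) = 2 t e^{- \frac{17 \left|{t}\right|}{5}} \left|{t}\right|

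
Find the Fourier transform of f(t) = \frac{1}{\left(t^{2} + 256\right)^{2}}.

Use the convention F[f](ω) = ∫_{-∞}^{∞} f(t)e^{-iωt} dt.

F(ω) = \frac{\pi \left(16 \left|{\omega}\right| + 1\right) e^{- 16 \left|{\omega}\right|}}{8192}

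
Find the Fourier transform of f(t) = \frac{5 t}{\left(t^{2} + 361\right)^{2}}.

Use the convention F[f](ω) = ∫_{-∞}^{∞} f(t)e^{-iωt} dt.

F(ω) = - \frac{5 i \pi \omega e^{- 19 \left|{\omega}\right|}}{38}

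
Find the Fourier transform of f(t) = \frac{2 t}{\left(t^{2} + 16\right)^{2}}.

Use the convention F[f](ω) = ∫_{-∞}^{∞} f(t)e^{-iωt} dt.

F(ω) = - \frac{i \pi \omega e^{- 4 \left|{\omega}\right|}}{4}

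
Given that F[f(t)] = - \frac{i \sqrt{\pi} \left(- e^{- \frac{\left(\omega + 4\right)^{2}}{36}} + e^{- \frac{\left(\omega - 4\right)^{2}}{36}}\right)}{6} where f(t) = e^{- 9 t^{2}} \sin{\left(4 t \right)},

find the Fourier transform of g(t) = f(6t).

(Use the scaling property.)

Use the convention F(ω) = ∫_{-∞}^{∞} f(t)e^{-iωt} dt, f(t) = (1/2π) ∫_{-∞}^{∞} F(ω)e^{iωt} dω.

F[g](ω) = \frac{i \sqrt{\pi} \left(1 - e^{\frac{2 \omega}{27}}\right) e^{- \frac{\omega^{2}}{1296} - \frac{\omega}{27} - \frac{4}{9}}}{36}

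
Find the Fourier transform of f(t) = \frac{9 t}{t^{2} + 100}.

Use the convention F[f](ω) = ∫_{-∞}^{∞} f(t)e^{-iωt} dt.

F(ω) = - 9 i \pi e^{- 10 \left|{\omega}\right|} \operatorname{sign}{\left(\omega \right)}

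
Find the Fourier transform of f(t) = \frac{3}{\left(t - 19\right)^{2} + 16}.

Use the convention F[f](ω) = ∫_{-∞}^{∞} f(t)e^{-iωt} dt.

F(ω) = \frac{3 \pi e^{- 19 i \omega - 4 \left|{\omega}\right|}}{4}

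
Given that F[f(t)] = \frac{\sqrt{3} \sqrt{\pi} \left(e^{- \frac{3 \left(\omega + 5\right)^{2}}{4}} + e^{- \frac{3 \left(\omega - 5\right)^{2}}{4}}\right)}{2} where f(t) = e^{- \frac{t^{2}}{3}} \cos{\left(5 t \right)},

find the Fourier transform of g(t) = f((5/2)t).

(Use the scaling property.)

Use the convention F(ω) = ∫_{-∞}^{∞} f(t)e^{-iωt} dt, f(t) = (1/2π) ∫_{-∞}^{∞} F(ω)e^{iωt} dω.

F[g](ω) = \frac{\sqrt{3} \sqrt{\pi} \left(e^{6 \omega} + 1\right) e^{- \frac{3 \omega^{2}}{25} - 3 \omega - \frac{75}{4}}}{5}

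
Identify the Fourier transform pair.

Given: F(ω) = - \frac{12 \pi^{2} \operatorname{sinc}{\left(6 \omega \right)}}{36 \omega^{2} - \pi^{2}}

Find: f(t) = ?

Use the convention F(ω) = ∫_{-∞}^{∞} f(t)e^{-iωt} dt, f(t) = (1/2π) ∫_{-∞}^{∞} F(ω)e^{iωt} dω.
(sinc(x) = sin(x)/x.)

f(t) = 2 \left(\begin{cases} \frac{\cos{\left(\frac{\pi t}{6} \right)}}{2} + \frac{1}{2} & \text{for}\: \left|{t}\right| < 6 \\0 & \text{otherwise} \end{cases}\right)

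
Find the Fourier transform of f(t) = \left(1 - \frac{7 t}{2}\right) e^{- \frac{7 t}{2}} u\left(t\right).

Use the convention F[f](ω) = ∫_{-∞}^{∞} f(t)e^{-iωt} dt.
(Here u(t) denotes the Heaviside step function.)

F(ω) = \frac{4 i \omega}{- 4 \omega^{2} + 28 i \omega + 49}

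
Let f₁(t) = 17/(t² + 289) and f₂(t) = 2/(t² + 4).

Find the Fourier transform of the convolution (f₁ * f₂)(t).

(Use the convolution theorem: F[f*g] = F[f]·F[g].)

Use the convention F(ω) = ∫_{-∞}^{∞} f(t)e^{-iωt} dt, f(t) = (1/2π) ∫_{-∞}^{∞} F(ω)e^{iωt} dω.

F[f₁*f₂](ω) = \pi^{2} e^{- 19 \left|{\omega}\right|}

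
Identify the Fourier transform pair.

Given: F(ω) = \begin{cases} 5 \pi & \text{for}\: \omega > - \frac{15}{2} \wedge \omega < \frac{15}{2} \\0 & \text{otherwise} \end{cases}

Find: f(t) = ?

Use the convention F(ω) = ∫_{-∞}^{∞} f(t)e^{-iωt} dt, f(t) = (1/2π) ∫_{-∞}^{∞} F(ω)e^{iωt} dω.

f(t) = \frac{5 \sin{\left(\frac{15 t}{2} \right)}}{t}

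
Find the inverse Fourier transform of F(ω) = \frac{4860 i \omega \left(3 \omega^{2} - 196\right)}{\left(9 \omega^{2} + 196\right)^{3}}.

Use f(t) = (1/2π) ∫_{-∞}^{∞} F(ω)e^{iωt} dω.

f(t) = 5 t e^{- \frac{14 \left|{t}\right|}{3}} \left|{t}\right|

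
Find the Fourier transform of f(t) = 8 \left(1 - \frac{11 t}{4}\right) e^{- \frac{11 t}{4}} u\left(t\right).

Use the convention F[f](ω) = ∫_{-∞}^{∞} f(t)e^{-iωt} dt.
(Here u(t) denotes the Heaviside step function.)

F(ω) = \frac{128 i \omega}{- 16 \omega^{2} + 88 i \omega + 121}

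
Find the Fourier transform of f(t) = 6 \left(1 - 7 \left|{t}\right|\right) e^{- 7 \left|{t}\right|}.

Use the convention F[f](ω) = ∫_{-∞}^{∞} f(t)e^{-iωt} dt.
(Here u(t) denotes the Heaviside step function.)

F(ω) = \frac{168 \omega^{2}}{\left(\omega^{2} + 49\right)^{2}}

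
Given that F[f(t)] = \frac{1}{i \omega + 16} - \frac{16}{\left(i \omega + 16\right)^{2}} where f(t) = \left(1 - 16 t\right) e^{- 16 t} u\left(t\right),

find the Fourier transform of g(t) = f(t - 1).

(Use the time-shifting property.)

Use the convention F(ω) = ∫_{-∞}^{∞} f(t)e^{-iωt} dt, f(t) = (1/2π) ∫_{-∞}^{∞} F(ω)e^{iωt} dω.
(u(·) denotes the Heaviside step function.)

F[g](ω) = \frac{i \omega e^{- i \omega}}{- \omega^{2} + 32 i \omega + 256}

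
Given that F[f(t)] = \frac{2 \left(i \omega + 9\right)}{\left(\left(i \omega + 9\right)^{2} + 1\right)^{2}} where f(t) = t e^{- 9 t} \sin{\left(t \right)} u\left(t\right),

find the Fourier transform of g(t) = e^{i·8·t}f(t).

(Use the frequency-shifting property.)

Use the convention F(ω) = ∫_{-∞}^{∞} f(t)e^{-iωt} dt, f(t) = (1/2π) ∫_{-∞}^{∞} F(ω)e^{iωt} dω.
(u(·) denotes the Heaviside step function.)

F[g](ω) = \frac{2 \left(i \left(\omega - 8\right) + 9\right)}{\left(\left(i \left(\omega - 8\right) + 9\right)^{2} + 1\right)^{2}}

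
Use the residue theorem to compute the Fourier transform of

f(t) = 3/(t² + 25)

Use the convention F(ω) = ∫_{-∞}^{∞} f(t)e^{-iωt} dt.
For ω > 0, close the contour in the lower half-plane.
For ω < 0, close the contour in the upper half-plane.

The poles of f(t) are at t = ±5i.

Let g(z) = f(z)e^{-iωz}; for large |z| the factor e^{-iωz} decays in the lower half-plane when ω > 0 and in the upper half-plane when ω < 0.

Case ω > 0 (lower half-plane, clockwise contour ⇒ F(ω) = -2πi·ΣRes):
  Res_{z = - 5 i} g(z) = \frac{3 i e^{- 5 \omega}}{10}
  F(ω) = -2πi·ΣRes = \frac{3 \pi e^{- 5 \omega}}{5}

Case ω < 0 (upper half-plane, counterclockwise contour ⇒ F(ω) = +2πi·ΣRes):
  Res_{z = 5 i} g(z) = - \frac{3 i e^{5 \omega}}{10}
  F(ω) = 2πi·ΣRes = \frac{3 \pi e^{5 \omega}}{5}

Both cases combine into a single formula in |ω|:

F(ω) = \frac{3 \pi e^{- 5 \left|{\omega}\right|}}{5}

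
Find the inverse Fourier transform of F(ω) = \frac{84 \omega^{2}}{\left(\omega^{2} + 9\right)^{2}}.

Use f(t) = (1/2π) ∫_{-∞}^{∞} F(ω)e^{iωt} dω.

f(t) = 7 \left(1 - 3 \left|{t}\right|\right) e^{- 3 \left|{t}\right|}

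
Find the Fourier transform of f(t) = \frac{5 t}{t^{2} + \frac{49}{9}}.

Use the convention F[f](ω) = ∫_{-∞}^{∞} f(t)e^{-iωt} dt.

F(ω) = - 5 i \pi e^{- \frac{7 \left|{\omega}\right|}{3}} \operatorname{sign}{\left(\omega \right)}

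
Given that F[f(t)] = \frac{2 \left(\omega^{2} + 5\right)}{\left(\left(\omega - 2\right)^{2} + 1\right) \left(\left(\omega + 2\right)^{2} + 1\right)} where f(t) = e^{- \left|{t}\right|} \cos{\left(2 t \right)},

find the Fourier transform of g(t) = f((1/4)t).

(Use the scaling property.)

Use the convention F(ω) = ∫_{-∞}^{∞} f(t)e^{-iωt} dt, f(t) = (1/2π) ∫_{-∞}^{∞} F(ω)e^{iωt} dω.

F[g](ω) = \frac{8 \left(16 \omega^{2} + 5\right)}{256 \omega^{4} - 96 \omega^{2} + 25}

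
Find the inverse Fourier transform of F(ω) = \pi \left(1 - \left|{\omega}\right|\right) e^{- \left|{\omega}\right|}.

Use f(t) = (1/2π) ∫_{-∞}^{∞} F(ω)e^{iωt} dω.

f(t) = \frac{2 t^{2}}{\left(t^{2} + 1\right)^{2}}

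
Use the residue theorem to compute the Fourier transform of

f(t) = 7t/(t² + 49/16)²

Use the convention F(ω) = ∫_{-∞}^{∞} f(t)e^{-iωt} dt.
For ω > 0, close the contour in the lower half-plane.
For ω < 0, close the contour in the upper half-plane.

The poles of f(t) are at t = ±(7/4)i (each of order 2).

Let g(z) = f(z)e^{-iωz}; for large |z| the factor e^{-iωz} decays in the lower half-plane when ω > 0 and in the upper half-plane when ω < 0.

Case ω > 0 (lower half-plane, clockwise contour ⇒ F(ω) = -2πi·ΣRes):
  Res_{z = - \frac{7 i}{4}} g(z) = \omega e^{- \frac{7 \omega}{4}} (pole of order 2)
  F(ω) = -2πi·ΣRes = - 2 i \pi \omega e^{- \frac{7 \omega}{4}}

Case ω < 0 (upper half-plane, counterclockwise contour ⇒ F(ω) = +2πi·ΣRes):
  Res_{z = \frac{7 i}{4}} g(z) = - \omega e^{\frac{7 \omega}{4}} (pole of order 2)
  F(ω) = 2πi·ΣRes = - 2 i \pi \omega e^{\frac{7 \omega}{4}}

Both cases combine into a single formula in |ω|:

F(ω) = - 2 i \pi \omega e^{- \frac{7 \left|{\omega}\right|}{4}}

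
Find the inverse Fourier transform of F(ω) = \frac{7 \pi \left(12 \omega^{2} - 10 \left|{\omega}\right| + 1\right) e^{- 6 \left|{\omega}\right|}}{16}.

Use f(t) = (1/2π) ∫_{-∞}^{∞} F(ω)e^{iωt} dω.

f(t) = \frac{7 t^{4}}{\left(t^{2} + 36\right)^{3}}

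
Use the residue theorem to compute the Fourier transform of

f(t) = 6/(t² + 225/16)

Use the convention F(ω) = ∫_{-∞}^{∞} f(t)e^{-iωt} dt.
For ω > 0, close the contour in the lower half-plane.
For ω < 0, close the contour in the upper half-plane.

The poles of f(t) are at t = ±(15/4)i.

Let g(z) = f(z)e^{-iωz}; for large |z| the factor e^{-iωz} decays in the lower half-plane when ω > 0 and in the upper half-plane when ω < 0.

Case ω > 0 (lower half-plane, clockwise contour ⇒ F(ω) = -2πi·ΣRes):
  Res_{z = - \frac{15 i}{4}} g(z) = \frac{4 i e^{- \frac{15 \omega}{4}}}{5}
  F(ω) = -2πi·ΣRes = \frac{8 \pi e^{- \frac{15 \omega}{4}}}{5}

Case ω < 0 (upper half-plane, counterclockwise contour ⇒ F(ω) = +2πi·ΣRes):
  Res_{z = \frac{15 i}{4}} g(z) = - \frac{4 i e^{\frac{15 \omega}{4}}}{5}
  F(ω) = 2πi·ΣRes = \frac{8 \pi e^{\frac{15 \omega}{4}}}{5}

Both cases combine into a single formula in |ω|:

F(ω) = \frac{8 \pi e^{- \frac{15 \left|{\omega}\right|}{4}}}{5}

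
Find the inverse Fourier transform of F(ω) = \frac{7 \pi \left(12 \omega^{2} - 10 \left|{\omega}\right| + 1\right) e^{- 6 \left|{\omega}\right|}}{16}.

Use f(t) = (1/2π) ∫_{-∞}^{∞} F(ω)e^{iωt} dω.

f(t) = \frac{7 t^{4}}{\left(t^{2} + 36\right)^{3}}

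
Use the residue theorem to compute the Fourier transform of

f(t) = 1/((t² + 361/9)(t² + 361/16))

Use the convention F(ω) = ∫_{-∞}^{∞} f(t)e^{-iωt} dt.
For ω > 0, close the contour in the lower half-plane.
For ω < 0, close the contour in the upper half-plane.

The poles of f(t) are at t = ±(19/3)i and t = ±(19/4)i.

Let g(z) = f(z)e^{-iωz}; for large |z| the factor e^{-iωz} decays in the lower half-plane when ω > 0 and in the upper half-plane when ω < 0.

Case ω > 0 (lower half-plane, clockwise contour ⇒ F(ω) = -2πi·ΣRes):
  Res_{z = - \frac{19 i}{3}} g(z) = - \frac{216 i e^{- \frac{19 \omega}{3}}}{48013}
  Res_{z = - \frac{19 i}{4}} g(z) = \frac{288 i e^{- \frac{19 \omega}{4}}}{48013}
  F(ω) = -2πi·ΣRes = - \frac{432 \pi e^{- \frac{19 \omega}{3}}}{48013} + \frac{576 \pi e^{- \frac{19 \omega}{4}}}{48013}

Case ω < 0 (upper half-plane, counterclockwise contour ⇒ F(ω) = +2πi·ΣRes):
  Res_{z = \frac{19 i}{3}} g(z) = \frac{216 i e^{\frac{19 \omega}{3}}}{48013}
  Res_{z = \frac{19 i}{4}} g(z) = - \frac{288 i e^{\frac{19 \omega}{4}}}{48013}
  F(ω) = 2πi·ΣRes = \frac{144 \pi \left(4 e^{\frac{19 \omega}{4}} - 3 e^{\frac{19 \omega}{3}}\right)}{48013}

Both cases combine into a single formula in |ω|:

F(ω) = - \frac{432 \pi e^{- \frac{19 \left|{\omega}\right|}{3}}}{48013} + \frac{576 \pi e^{- \frac{19 \left|{\omega}\right|}{4}}}{48013}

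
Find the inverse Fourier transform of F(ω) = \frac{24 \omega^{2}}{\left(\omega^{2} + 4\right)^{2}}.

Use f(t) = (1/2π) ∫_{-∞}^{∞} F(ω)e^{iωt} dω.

f(t) = 3 \left(1 - 2 \left|{t}\right|\right) e^{- 2 \left|{t}\right|}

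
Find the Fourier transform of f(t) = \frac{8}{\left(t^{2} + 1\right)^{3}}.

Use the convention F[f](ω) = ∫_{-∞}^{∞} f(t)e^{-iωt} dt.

F(ω) = \pi \left(\omega^{2} + 3 \left|{\omega}\right| + 3\right) e^{- \left|{\omega}\right|}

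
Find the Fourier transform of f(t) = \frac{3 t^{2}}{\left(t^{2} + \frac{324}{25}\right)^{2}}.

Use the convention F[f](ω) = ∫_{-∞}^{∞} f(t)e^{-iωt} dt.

F(ω) = \frac{\pi \left(5 - 18 \left|{\omega}\right|\right) e^{- \frac{18 \left|{\omega}\right|}{5}}}{12}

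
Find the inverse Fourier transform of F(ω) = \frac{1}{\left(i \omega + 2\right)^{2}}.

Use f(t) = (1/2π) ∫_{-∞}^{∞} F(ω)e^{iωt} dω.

f(t) = t e^{- 2 t} u\left(t\right)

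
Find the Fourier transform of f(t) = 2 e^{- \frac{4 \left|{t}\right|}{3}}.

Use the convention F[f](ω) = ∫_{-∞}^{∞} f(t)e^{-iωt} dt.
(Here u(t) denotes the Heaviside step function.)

F(ω) = \frac{48}{9 \omega^{2} + 16}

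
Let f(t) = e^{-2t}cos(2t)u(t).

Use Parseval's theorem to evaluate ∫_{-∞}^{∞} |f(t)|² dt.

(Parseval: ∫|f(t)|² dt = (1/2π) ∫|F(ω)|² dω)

∫|f(t)|² dt = \frac{3}{16}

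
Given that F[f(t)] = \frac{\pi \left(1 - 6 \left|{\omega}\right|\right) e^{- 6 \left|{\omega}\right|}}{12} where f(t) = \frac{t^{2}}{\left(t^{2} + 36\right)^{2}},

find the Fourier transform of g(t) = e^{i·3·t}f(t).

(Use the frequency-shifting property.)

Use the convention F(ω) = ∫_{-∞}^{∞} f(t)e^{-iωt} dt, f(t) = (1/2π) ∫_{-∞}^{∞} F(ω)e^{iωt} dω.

F[g](ω) = \frac{\pi \left(1 - 6 \left|{\omega - 3}\right|\right) e^{- 6 \left|{\omega - 3}\right|}}{12}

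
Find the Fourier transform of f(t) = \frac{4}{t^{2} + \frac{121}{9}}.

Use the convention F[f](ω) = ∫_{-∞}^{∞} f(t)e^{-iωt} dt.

F(ω) = \frac{12 \pi e^{- \frac{11 \left|{\omega}\right|}{3}}}{11}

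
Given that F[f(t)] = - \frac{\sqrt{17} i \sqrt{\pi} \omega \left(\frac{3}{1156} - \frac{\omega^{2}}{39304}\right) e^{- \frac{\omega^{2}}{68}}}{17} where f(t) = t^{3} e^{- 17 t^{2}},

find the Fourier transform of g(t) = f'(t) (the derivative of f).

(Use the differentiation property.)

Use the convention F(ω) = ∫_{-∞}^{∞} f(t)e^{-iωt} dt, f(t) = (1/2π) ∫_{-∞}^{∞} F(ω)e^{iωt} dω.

F[g](ω) = \frac{\sqrt{17} \sqrt{\pi} \omega^{2} \left(102 - \omega^{2}\right) e^{- \frac{\omega^{2}}{68}}}{668168}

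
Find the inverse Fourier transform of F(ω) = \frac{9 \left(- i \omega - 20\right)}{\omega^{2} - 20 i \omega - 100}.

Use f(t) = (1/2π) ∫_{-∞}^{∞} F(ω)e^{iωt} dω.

f(t) = 9 \left(10 t + 1\right) e^{- 10 t} u\left(t\right)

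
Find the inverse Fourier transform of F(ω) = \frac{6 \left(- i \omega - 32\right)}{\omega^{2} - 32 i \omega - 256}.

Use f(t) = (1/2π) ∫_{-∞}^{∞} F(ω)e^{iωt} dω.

f(t) = 6 \left(16 t + 1\right) e^{- 16 t} u\left(t\right)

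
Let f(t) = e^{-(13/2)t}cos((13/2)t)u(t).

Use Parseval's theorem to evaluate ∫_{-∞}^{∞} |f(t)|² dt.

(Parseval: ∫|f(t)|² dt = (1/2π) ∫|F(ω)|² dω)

∫|f(t)|² dt = \frac{3}{52}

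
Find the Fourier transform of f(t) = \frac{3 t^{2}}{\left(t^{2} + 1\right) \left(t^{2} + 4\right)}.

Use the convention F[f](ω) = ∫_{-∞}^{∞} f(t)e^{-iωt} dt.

F(ω) = \pi \left(2 - e^{\left|{\omega}\right|}\right) e^{- 2 \left|{\omega}\right|}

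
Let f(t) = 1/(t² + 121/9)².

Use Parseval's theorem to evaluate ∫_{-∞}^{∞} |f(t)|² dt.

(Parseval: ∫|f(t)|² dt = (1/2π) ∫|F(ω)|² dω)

∫|f(t)|² dt = \frac{10935 \pi}{311794736}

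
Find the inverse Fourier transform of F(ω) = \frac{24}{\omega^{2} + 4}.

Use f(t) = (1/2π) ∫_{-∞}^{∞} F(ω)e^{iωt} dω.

f(t) = 6 e^{- 2 \left|{t}\right|}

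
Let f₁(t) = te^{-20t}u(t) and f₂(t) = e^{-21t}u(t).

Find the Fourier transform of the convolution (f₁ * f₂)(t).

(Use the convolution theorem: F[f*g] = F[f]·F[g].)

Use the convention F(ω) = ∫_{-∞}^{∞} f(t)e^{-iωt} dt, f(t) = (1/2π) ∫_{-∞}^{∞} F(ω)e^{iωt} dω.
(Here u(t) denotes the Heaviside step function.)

F[f₁*f₂](ω) = \frac{1}{\left(i \omega + 20\right)^{2} \left(i \omega + 21\right)}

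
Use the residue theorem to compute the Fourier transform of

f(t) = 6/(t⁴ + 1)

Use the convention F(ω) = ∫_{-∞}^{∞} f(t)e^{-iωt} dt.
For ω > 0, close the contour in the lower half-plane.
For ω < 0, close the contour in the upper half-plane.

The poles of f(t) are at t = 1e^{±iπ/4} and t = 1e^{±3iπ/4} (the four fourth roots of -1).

Let g(z) = f(z)e^{-iωz}; for large |z| the factor e^{-iωz} decays in the lower half-plane when ω > 0 and in the upper half-plane when ω < 0.

Case ω > 0 (lower half-plane, clockwise contour ⇒ F(ω) = -2πi·ΣRes):
  Res_{z = - \frac{\sqrt{2}}{2} - \frac{\sqrt{2} i}{2}} g(z) = \frac{3 \sqrt{2} i \left(1 - i\right) e^{\frac{\sqrt{2} \omega \left(-1 + i\right)}{2}}}{4}
  Res_{z = \frac{\sqrt{2}}{2} - \frac{\sqrt{2} i}{2}} g(z) = \frac{3 \sqrt{2} i \left(1 + i\right) e^{- \frac{\sqrt{2} \omega \left(1 + i\right)}{2}}}{4}
  F(ω) = -2πi·ΣRes = \frac{3 \sqrt{2} \pi \left(1 - i\right) \left(e^{\sqrt{2} i \omega} + i\right) e^{- \frac{\sqrt{2} \omega \left(1 + i\right)}{2}}}{2} = 6 \pi e^{- \frac{\sqrt{2} \omega}{2}} \sin{\left(\frac{\sqrt{2} \omega}{2} + \frac{\pi}{4} \right)}

Case ω < 0 (upper half-plane, counterclockwise contour ⇒ F(ω) = +2πi·ΣRes):
  Res_{z = \frac{\sqrt{2}}{2} + \frac{\sqrt{2} i}{2}} g(z) = \frac{3 \sqrt{2} i \left(-1 + i\right) e^{\frac{\sqrt{2} \omega \left(1 - i\right)}{2}}}{4}
  Res_{z = - \frac{\sqrt{2}}{2} + \frac{\sqrt{2} i}{2}} g(z) = \frac{3 \sqrt{2} \left(1 - i\right) e^{\frac{\sqrt{2} \omega \left(1 + i\right)}{2}}}{4}
  F(ω) = 2πi·ΣRes = - \frac{3 \sqrt{2} i \pi \left(i \left(1 - i\right) e^{\frac{\sqrt{2} \omega \left(1 - i\right)}{2}} - \left(1 - i\right) e^{\frac{\sqrt{2} \omega \left(1 + i\right)}{2}}\right)}{2} = 6 \pi e^{\frac{\sqrt{2} \omega}{2}} \cos{\left(\frac{\sqrt{2} \omega}{2} + \frac{\pi}{4} \right)}

Both cases combine into a single formula in |ω|:

F(ω) = 6 \pi e^{- \frac{\sqrt{2} \left|{\omega}\right|}{2}} \sin{\left(\frac{\sqrt{2} \left|{\omega}\right|}{2} + \frac{\pi}{4} \right)}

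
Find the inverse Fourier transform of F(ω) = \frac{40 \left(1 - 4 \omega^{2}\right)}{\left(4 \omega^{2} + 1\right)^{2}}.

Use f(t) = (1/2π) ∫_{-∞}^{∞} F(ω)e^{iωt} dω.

f(t) = 5 e^{- \frac{\left|{t}\right|}{2}} \left|{t}\right|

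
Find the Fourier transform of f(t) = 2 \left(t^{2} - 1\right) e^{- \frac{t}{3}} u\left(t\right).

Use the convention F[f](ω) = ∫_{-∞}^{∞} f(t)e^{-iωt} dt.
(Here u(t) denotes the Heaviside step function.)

F(ω) = \frac{6 \left(54 i \omega - \left(3 i \omega + 1\right)^{3} + 18\right)}{\left(3 i \omega + 1\right)^{4}}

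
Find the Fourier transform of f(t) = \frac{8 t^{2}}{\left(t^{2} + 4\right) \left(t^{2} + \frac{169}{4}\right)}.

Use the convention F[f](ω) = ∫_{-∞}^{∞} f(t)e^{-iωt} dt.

F(ω) = - \frac{64 \pi e^{- 2 \left|{\omega}\right|}}{153} + \frac{208 \pi e^{- \frac{13 \left|{\omega}\right|}{2}}}{153}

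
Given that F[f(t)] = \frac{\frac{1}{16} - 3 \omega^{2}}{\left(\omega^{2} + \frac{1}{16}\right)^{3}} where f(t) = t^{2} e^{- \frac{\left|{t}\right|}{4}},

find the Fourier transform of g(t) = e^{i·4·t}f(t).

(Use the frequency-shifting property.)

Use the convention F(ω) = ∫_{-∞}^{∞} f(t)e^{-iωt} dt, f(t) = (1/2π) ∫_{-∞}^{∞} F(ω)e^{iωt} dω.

F[g](ω) = \frac{256 \left(1 - 48 \left(\omega - 4\right)^{2}\right)}{\left(16 \left(\omega - 4\right)^{2} + 1\right)^{3}}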